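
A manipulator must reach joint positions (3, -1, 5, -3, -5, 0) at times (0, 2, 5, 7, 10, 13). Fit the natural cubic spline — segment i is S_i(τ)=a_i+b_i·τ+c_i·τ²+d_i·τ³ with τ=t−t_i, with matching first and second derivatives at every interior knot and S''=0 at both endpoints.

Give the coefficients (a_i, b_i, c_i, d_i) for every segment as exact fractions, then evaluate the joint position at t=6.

Δ: Δ0=-2, Δ1=2, Δ2=-4, Δ3=-2/3, Δ4=5/3
row 1: diag=10, rhs=24; c'=3/10, d'=12/5
row 2: denom=10−3·3/10=91/10; d'=(-36−3·12/5)/(91/10)=-432/91
row 3: denom=10−2·20/91=870/91; d'=(20−2·-432/91)/(870/91)=1342/435
row 4: denom=12−3·91/290=3207/290; d'=(14−3·1342/435)/(3207/290)=1376/3207
back: M4=1376/3207
back: M3=1342/435−91/290·1376/3207=3154/1069
back: M2=-432/91−20/91·3154/1069=-5768/1069
back: M1=12/5−3/10·-5768/1069=4296/1069
M: M0=0, M1=4296/1069, M2=-5768/1069, M3=3154/1069, M4=1376/3207, M5=0
seg 0: a=3, c=M0/2=0, d=(M1−M0)/(6·2)=358/1069, b=Δ0−h0·(2M0+M1)/6=-3570/1069
seg 1: a=-1, c=M1/2=2148/1069, d=(M2−M1)/(6·3)=-5032/9621, b=Δ1−h1·(2M1+M2)/6=726/1069
seg 2: a=5, c=M2/2=-2884/1069, d=(M3−M2)/(6·2)=1487/2138, b=Δ2−h2·(2M2+M3)/6=-1482/1069
seg 3: a=-3, c=M3/2=1577/1069, d=(M4−M3)/(6·3)=-4043/28863, b=Δ3−h3·(2M3+M4)/6=-4096/1069
seg 4: a=-5, c=M4/2=688/3207, d=(M5−M4)/(6·3)=-688/28863, b=Δ4−h4·(2M4+M5)/6=1323/1069
t_q=6 → seg 2, τ=1; S=5+-1482/1069·τ+-2884/1069·τ²+1487/2138·τ³=3445/2138

  seg 0: a=3 b=-3570/1069 c=0 d=358/1069
  seg 1: a=-1 b=726/1069 c=2148/1069 d=-5032/9621
  seg 2: a=5 b=-1482/1069 c=-2884/1069 d=1487/2138
  seg 3: a=-3 b=-4096/1069 c=1577/1069 d=-4043/28863
  seg 4: a=-5 b=1323/1069 c=688/3207 d=-688/28863
S(6) = 3445/2138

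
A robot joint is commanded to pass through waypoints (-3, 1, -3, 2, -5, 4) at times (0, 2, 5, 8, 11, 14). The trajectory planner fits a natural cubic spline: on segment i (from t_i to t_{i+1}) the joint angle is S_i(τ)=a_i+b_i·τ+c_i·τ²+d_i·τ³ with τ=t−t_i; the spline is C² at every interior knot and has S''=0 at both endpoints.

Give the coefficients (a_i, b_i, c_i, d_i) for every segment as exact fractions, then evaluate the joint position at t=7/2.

Δ: Δ0=2, Δ1=-4/3, Δ2=5/3, Δ3=-7/3, Δ4=3
row 1: diag=10, rhs=-20; c'=3/10, d'=-2
row 2: denom=12−3·3/10=111/10; d'=(18−3·-2)/(111/10)=80/37
row 3: denom=12−3·10/37=414/37; d'=(-24−3·80/37)/(414/37)=-188/69
row 4: denom=12−3·37/138=515/46; d'=(32−3·-188/69)/(515/46)=1848/515
back: M4=1848/515
back: M3=-188/69−37/138·1848/515=-5696/1545
back: M2=80/37−10/37·-5696/1545=976/309
back: M1=-2−3/10·976/309=-1518/515
M: M0=0, M1=-1518/515, M2=976/309, M3=-5696/1545, M4=1848/515, M5=0
seg 0: a=-3, c=M0/2=0, d=(M1−M0)/(6·2)=-253/1030, b=Δ0−h0·(2M0+M1)/6=1536/515
seg 1: a=1, c=M1/2=-759/515, d=(M2−M1)/(6·3)=4717/13905, b=Δ1−h1·(2M1+M2)/6=18/515
seg 2: a=-3, c=M2/2=488/309, d=(M3−M2)/(6·3)=-5288/13905, b=Δ2−h2·(2M2+M3)/6=181/515
seg 3: a=2, c=M3/2=-2848/1545, d=(M4−M3)/(6·3)=1124/2781, b=Δ3−h3·(2M3+M4)/6=-227/515
seg 4: a=-5, c=M4/2=924/515, d=(M5−M4)/(6·3)=-308/1545, b=Δ4−h4·(2M4+M5)/6=-303/515
t_q=7/2 → seg 1, τ=3/2; S=1+18/515·τ+-759/515·τ²+4717/13905·τ³=-4609/4120

  seg 0: a=-3 b=1536/515 c=0 d=-253/1030
  seg 1: a=1 b=18/515 c=-759/515 d=4717/13905
  seg 2: a=-3 b=181/515 c=488/309 d=-5288/13905
  seg 3: a=2 b=-227/515 c=-2848/1545 d=1124/2781
  seg 4: a=-5 b=-303/515 c=924/515 d=-308/1545
S(7/2) = -4609/4120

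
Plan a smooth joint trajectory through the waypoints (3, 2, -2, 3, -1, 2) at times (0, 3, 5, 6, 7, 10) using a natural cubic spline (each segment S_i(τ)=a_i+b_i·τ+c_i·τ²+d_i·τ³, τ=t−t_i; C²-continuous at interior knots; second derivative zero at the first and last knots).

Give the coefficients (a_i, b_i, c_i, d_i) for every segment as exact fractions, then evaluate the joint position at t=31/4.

Δ: Δ0=-1/3, Δ1=-2, Δ2=5, Δ3=-4, Δ4=1
row 1: diag=10, rhs=-10; c'=1/5, d'=-1
row 2: denom=6−2·1/5=28/5; d'=(42−2·-1)/(28/5)=55/7
row 3: denom=4−1·5/28=107/28; d'=(-54−1·55/7)/(107/28)=-1732/107
row 4: denom=8−1·28/107=828/107; d'=(30−1·-1732/107)/(828/107)=2471/414
back: M4=2471/414
back: M3=-1732/107−28/107·2471/414=-3674/207
back: M2=55/7−5/28·-3674/207=4565/414
back: M1=-1−1/5·4565/414=-1327/414
M: M0=0, M1=-1327/414, M2=4565/414, M3=-3674/207, M4=2471/414, M5=0
seg 0: a=3, c=M0/2=0, d=(M1−M0)/(6·3)=-1327/7452, b=Δ0−h0·(2M0+M1)/6=1051/828
seg 1: a=2, c=M1/2=-1327/828, d=(M2−M1)/(6·2)=491/414, b=Δ1−h1·(2M1+M2)/6=-1465/414
seg 2: a=-2, c=M2/2=4565/828, d=(M3−M2)/(6·1)=-3971/828, b=Δ2−h2·(2M2+M3)/6=197/46
seg 3: a=3, c=M3/2=-1837/207, d=(M4−M3)/(6·1)=1091/276, b=Δ3−h3·(2M3+M4)/6=763/828
seg 4: a=-1, c=M4/2=2471/828, d=(M5−M4)/(6·3)=-2471/7452, b=Δ4−h4·(2M4+M5)/6=-2057/414
t_q=31/4 → seg 4, τ=3/4; S=-1+-2057/414·τ+2471/828·τ²+-2471/7452·τ³=-18769/5888

  seg 0: a=3 b=1051/828 c=0 d=-1327/7452
  seg 1: a=2 b=-1465/414 c=-1327/828 d=491/414
  seg 2: a=-2 b=197/46 c=4565/828 d=-3971/828
  seg 3: a=3 b=763/828 c=-1837/207 d=1091/276
  seg 4: a=-1 b=-2057/414 c=2471/828 d=-2471/7452
S(31/4) = -18769/5888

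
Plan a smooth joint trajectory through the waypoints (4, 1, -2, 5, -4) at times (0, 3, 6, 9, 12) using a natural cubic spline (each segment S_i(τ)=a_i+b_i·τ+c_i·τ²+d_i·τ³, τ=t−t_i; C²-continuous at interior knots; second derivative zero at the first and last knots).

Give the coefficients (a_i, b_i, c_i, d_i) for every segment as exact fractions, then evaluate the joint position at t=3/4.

  seg 0: a=4 b=-2/3 c=0 d=-1/27
  seg 1: a=1 b=-5/3 c=-1/3 d=5/27
  seg 2: a=-2 b=4/3 c=4/3 d=-1/3
  seg 3: a=5 b=1/3 c=-5/3 d=5/27
S(3/4) = 223/64

Δ: Δ0=-1, Δ1=-1, Δ2=7/3, Δ3=-3
row 1: diag=12, rhs=0; c'=1/4, d'=0
row 2: denom=12−3·1/4=45/4; d'=(20−3·0)/(45/4)=16/9
row 3: denom=12−3·4/15=56/5; d'=(-32−3·16/9)/(56/5)=-10/3
back: M3=-10/3
back: M2=16/9−4/15·-10/3=8/3
back: M1=0−1/4·8/3=-2/3
M: M0=0, M1=-2/3, M2=8/3, M3=-10/3, M4=0
seg 0: a=4, c=M0/2=0, d=(M1−M0)/(6·3)=-1/27, b=Δ0−h0·(2M0+M1)/6=-2/3
seg 1: a=1, c=M1/2=-1/3, d=(M2−M1)/(6·3)=5/27, b=Δ1−h1·(2M1+M2)/6=-5/3
seg 2: a=-2, c=M2/2=4/3, d=(M3−M2)/(6·3)=-1/3, b=Δ2−h2·(2M2+M3)/6=4/3
seg 3: a=5, c=M3/2=-5/3, d=(M4−M3)/(6·3)=5/27, b=Δ3−h3·(2M3+M4)/6=1/3
t_q=3/4 → seg 0, τ=3/4; S=4+-2/3·τ+0·τ²+-1/27·τ³=223/64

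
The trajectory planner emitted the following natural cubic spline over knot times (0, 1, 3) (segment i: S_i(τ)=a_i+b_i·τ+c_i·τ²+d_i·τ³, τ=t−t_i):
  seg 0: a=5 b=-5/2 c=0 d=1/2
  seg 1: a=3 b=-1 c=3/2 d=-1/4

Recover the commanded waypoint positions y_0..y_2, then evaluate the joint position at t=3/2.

y_0 = S_0(0) = a_0 = 5
y_1 = S_1(0) = a_1 = 3
y_2 = S_1(2) = 5
t_q=3/2 is in segment 1 (τ=1/2); S_1(τ)=91/32

y_0=5 y_1=3 y_2=5
S(3/2) = 91/32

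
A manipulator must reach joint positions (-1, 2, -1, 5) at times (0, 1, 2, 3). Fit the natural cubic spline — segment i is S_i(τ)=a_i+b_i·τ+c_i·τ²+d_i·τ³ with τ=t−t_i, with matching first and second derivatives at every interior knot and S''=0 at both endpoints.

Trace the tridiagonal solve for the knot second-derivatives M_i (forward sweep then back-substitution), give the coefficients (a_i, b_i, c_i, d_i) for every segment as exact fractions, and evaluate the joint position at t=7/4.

  seg 0: a=-1 b=26/5 c=0 d=-11/5
  seg 1: a=2 b=-7/5 c=-33/5 d=5
  seg 2: a=-1 b=2/5 c=42/5 d=-14/5
S(7/4) = -209/320

Δ: Δ0=3, Δ1=-3, Δ2=6
row 1: diag=4, rhs=-36; c'=1/4, d'=-9
row 2: denom=4−1·1/4=15/4; d'=(54−1·-9)/(15/4)=84/5
back: M2=84/5
back: M1=-9−1/4·84/5=-66/5
M: M0=0, M1=-66/5, M2=84/5, M3=0
seg 0: a=-1, c=M0/2=0, d=(M1−M0)/(6·1)=-11/5, b=Δ0−h0·(2M0+M1)/6=26/5
seg 1: a=2, c=M1/2=-33/5, d=(M2−M1)/(6·1)=5, b=Δ1−h1·(2M1+M2)/6=-7/5
seg 2: a=-1, c=M2/2=42/5, d=(M3−M2)/(6·1)=-14/5, b=Δ2−h2·(2M2+M3)/6=2/5
t_q=7/4 → seg 1, τ=3/4; S=2+-7/5·τ+-33/5·τ²+5·τ³=-209/320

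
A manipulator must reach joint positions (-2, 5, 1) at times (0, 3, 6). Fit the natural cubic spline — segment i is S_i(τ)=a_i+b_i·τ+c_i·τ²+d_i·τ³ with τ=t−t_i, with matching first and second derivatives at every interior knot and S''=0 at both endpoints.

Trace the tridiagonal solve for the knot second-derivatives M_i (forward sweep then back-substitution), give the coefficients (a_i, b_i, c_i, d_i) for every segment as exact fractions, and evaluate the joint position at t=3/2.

  seg 0: a=-2 b=13/4 c=0 d=-11/108
  seg 1: a=5 b=1/2 c=-11/12 d=11/108
S(3/2) = 81/32

Δ: Δ0=7/3, Δ1=-4/3
row 1: diag=12, rhs=-22; c'=1/4, d'=-11/6
back: M1=-11/6
M: M0=0, M1=-11/6, M2=0
seg 0: a=-2, c=M0/2=0, d=(M1−M0)/(6·3)=-11/108, b=Δ0−h0·(2M0+M1)/6=13/4
seg 1: a=5, c=M1/2=-11/12, d=(M2−M1)/(6·3)=11/108, b=Δ1−h1·(2M1+M2)/6=1/2
t_q=3/2 → seg 0, τ=3/2; S=-2+13/4·τ+0·τ²+-11/108·τ³=81/32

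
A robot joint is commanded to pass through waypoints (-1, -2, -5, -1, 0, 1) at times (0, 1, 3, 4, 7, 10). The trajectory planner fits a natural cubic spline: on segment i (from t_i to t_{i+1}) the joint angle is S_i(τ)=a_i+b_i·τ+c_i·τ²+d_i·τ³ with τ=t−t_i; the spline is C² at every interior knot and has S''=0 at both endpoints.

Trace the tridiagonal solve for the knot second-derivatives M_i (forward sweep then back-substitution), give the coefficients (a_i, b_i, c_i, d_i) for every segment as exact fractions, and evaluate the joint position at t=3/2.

Δ: Δ0=-1, Δ1=-3/2, Δ2=4, Δ3=1/3, Δ4=1/3
row 1: diag=6, rhs=-3; c'=1/3, d'=-1/2
row 2: denom=6−2·1/3=16/3; d'=(33−2·-1/2)/(16/3)=51/8
row 3: denom=8−1·3/16=125/16; d'=(-22−1·51/8)/(125/16)=-454/125
row 4: denom=12−3·48/125=1356/125; d'=(0−3·-454/125)/(1356/125)=227/226
back: M4=227/226
back: M3=-454/125−48/125·227/226=-454/113
back: M2=51/8−3/16·-454/113=1611/226
back: M1=-1/2−1/3·1611/226=-325/113
M: M0=0, M1=-325/113, M2=1611/226, M3=-454/113, M4=227/226, M5=0
seg 0: a=-1, c=M0/2=0, d=(M1−M0)/(6·1)=-325/678, b=Δ0−h0·(2M0+M1)/6=-353/678
seg 1: a=-2, c=M1/2=-325/226, d=(M2−M1)/(6·2)=2261/2712, b=Δ1−h1·(2M1+M2)/6=-664/339
seg 2: a=-5, c=M2/2=1611/452, d=(M3−M2)/(6·1)=-2519/1356, b=Δ2−h2·(2M2+M3)/6=1555/678
seg 3: a=-1, c=M3/2=-227/113, d=(M4−M3)/(6·3)=1135/4068, b=Δ3−h3·(2M3+M4)/6=5219/1356
seg 4: a=0, c=M4/2=227/452, d=(M5−M4)/(6·3)=-227/4068, b=Δ4−h4·(2M4+M5)/6=-455/678
t_q=3/2 → seg 1, τ=1/2; S=-2+-664/339·τ+-325/226·τ²+2261/2712·τ³=-23393/7232

  seg 0: a=-1 b=-353/678 c=0 d=-325/678
  seg 1: a=-2 b=-664/339 c=-325/226 d=2261/2712
  seg 2: a=-5 b=1555/678 c=1611/452 d=-2519/1356
  seg 3: a=-1 b=5219/1356 c=-227/113 d=1135/4068
  seg 4: a=0 b=-455/678 c=227/452 d=-227/4068
S(3/2) = -23393/7232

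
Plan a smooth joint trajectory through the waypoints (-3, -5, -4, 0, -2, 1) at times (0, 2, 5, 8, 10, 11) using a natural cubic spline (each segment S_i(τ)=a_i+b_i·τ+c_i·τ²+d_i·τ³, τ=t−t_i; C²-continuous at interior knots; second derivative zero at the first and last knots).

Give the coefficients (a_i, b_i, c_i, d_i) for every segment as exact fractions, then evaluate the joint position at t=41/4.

  seg 0: a=-3 b=-1648/1419 c=0 d=229/5676
  seg 1: a=-5 b=-961/1419 c=229/946 d=269/8514
  seg 2: a=-4 b=4621/2838 c=249/473 d=-197/946
  seg 3: a=0 b=-1186/1419 c=-1275/946 d=898/1419
  seg 4: a=-2 b=1940/1419 c=2317/946 d=-2317/2838
S(41/4) = -91899/60544

Δ: Δ0=-1, Δ1=1/3, Δ2=4/3, Δ3=-1, Δ4=3
row 1: diag=10, rhs=8; c'=3/10, d'=4/5
row 2: denom=12−3·3/10=111/10; d'=(6−3·4/5)/(111/10)=12/37
row 3: denom=10−3·10/37=340/37; d'=(-14−3·12/37)/(340/37)=-277/170
row 4: denom=6−2·37/170=473/85; d'=(24−2·-277/170)/(473/85)=2317/473
back: M4=2317/473
back: M3=-277/170−37/170·2317/473=-1275/473
back: M2=12/37−10/37·-1275/473=498/473
back: M1=4/5−3/10·498/473=229/473
M: M0=0, M1=229/473, M2=498/473, M3=-1275/473, M4=2317/473, M5=0
seg 0: a=-3, c=M0/2=0, d=(M1−M0)/(6·2)=229/5676, b=Δ0−h0·(2M0+M1)/6=-1648/1419
seg 1: a=-5, c=M1/2=229/946, d=(M2−M1)/(6·3)=269/8514, b=Δ1−h1·(2M1+M2)/6=-961/1419
seg 2: a=-4, c=M2/2=249/473, d=(M3−M2)/(6·3)=-197/946, b=Δ2−h2·(2M2+M3)/6=4621/2838
seg 3: a=0, c=M3/2=-1275/946, d=(M4−M3)/(6·2)=898/1419, b=Δ3−h3·(2M3+M4)/6=-1186/1419
seg 4: a=-2, c=M4/2=2317/946, d=(M5−M4)/(6·1)=-2317/2838, b=Δ4−h4·(2M4+M5)/6=1940/1419
t_q=41/4 → seg 4, τ=1/4; S=-2+1940/1419·τ+2317/946·τ²+-2317/2838·τ³=-91899/60544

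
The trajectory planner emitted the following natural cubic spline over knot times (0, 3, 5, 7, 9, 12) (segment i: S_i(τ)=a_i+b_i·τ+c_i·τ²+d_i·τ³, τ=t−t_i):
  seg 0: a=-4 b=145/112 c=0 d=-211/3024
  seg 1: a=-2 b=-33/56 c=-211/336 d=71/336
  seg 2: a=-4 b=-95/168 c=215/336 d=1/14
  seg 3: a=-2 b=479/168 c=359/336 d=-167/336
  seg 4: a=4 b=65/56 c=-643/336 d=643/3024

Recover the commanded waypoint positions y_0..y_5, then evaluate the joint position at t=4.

y_0=-4 y_1=-2 y_2=-4 y_3=-2 y_4=4 y_5=-4
S(4) = -505/168

y_0 = S_0(0) = a_0 = -4
y_1 = S_1(0) = a_1 = -2
y_2 = S_2(0) = a_2 = -4
y_3 = S_3(0) = a_3 = -2
y_4 = S_4(0) = a_4 = 4
y_5 = S_4(3) = -4
t_q=4 is in segment 1 (τ=1); S_1(τ)=-505/168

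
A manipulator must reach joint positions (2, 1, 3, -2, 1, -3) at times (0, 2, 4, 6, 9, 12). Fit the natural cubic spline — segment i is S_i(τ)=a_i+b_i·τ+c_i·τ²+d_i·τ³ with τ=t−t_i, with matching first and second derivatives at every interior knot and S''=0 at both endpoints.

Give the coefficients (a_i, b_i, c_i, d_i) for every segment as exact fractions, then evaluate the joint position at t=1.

Δ: Δ0=-1/2, Δ1=1, Δ2=-5/2, Δ3=1, Δ4=-4/3
row 1: diag=8, rhs=9; c'=1/4, d'=9/8
row 2: denom=8−2·1/4=15/2; d'=(-21−2·9/8)/(15/2)=-31/10
row 3: denom=10−2·4/15=142/15; d'=(21−2·-31/10)/(142/15)=204/71
row 4: denom=12−3·45/142=1569/142; d'=(-14−3·204/71)/(1569/142)=-3212/1569
back: M4=-3212/1569
back: M3=204/71−45/142·-3212/1569=1842/523
back: M2=-31/10−4/15·1842/523=-4225/1046
back: M1=9/8−1/4·-4225/1046=2233/1046
M: M0=0, M1=2233/1046, M2=-4225/1046, M3=1842/523, M4=-3212/1569, M5=0
seg 0: a=2, c=M0/2=0, d=(M1−M0)/(6·2)=2233/12552, b=Δ0−h0·(2M0+M1)/6=-1901/1569
seg 1: a=1, c=M1/2=2233/2092, d=(M2−M1)/(6·2)=-3229/6276, b=Δ1−h1·(2M1+M2)/6=2897/3138
seg 2: a=3, c=M2/2=-4225/2092, d=(M3−M2)/(6·2)=7909/12552, b=Δ2−h2·(2M2+M3)/6=-3079/3138
seg 3: a=-2, c=M3/2=921/523, d=(M4−M3)/(6·3)=-4369/14121, b=Δ3−h3·(2M3+M4)/6=-2351/1569
seg 4: a=1, c=M4/2=-1606/1569, d=(M5−M4)/(6·3)=1606/14121, b=Δ4−h4·(2M4+M5)/6=1120/1569
t_q=1 → seg 0, τ=1; S=2+-1901/1569·τ+0·τ²+2233/12552·τ³=4043/4184

  seg 0: a=2 b=-1901/1569 c=0 d=2233/12552
  seg 1: a=1 b=2897/3138 c=2233/2092 d=-3229/6276
  seg 2: a=3 b=-3079/3138 c=-4225/2092 d=7909/12552
  seg 3: a=-2 b=-2351/1569 c=921/523 d=-4369/14121
  seg 4: a=1 b=1120/1569 c=-1606/1569 d=1606/14121
S(1) = 4043/4184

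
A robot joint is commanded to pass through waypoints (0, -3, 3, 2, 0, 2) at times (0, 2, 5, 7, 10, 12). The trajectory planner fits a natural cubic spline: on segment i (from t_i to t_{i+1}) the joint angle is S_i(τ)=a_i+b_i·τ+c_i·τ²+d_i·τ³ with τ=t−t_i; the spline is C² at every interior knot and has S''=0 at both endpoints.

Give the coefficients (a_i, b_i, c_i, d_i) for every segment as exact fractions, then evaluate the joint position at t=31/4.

  seg 0: a=0 b=-38393/15762 c=0 d=7375/31524
  seg 1: a=-3 b=5857/15762 c=7375/5254 d=-20354/70929
  seg 2: a=3 b=16483/15762 c=-18583/15762 d=173/852
  seg 3: a=2 b=-6481/5254 c=310/7881 d=7075/141858
  seg 4: a=0 b=917/2627 c=2565/5254 d=-855/10508
S(31/4) = 375939/336256

Δ: Δ0=-3/2, Δ1=2, Δ2=-1/2, Δ3=-2/3, Δ4=1
row 1: diag=10, rhs=21; c'=3/10, d'=21/10
row 2: denom=10−3·3/10=91/10; d'=(-15−3·21/10)/(91/10)=-213/91
row 3: denom=10−2·20/91=870/91; d'=(-1−2·-213/91)/(870/91)=67/174
row 4: denom=10−3·91/290=2627/290; d'=(10−3·67/174)/(2627/290)=2565/2627
back: M4=2565/2627
back: M3=67/174−91/290·2565/2627=620/7881
back: M2=-213/91−20/91·620/7881=-18583/7881
back: M1=21/10−3/10·-18583/7881=7375/2627
M: M0=0, M1=7375/2627, M2=-18583/7881, M3=620/7881, M4=2565/2627, M5=0
seg 0: a=0, c=M0/2=0, d=(M1−M0)/(6·2)=7375/31524, b=Δ0−h0·(2M0+M1)/6=-38393/15762
seg 1: a=-3, c=M1/2=7375/5254, d=(M2−M1)/(6·3)=-20354/70929, b=Δ1−h1·(2M1+M2)/6=5857/15762
seg 2: a=3, c=M2/2=-18583/15762, d=(M3−M2)/(6·2)=173/852, b=Δ2−h2·(2M2+M3)/6=16483/15762
seg 3: a=2, c=M3/2=310/7881, d=(M4−M3)/(6·3)=7075/141858, b=Δ3−h3·(2M3+M4)/6=-6481/5254
seg 4: a=0, c=M4/2=2565/5254, d=(M5−M4)/(6·2)=-855/10508, b=Δ4−h4·(2M4+M5)/6=917/2627
t_q=31/4 → seg 3, τ=3/4; S=2+-6481/5254·τ+310/7881·τ²+7075/141858·τ³=375939/336256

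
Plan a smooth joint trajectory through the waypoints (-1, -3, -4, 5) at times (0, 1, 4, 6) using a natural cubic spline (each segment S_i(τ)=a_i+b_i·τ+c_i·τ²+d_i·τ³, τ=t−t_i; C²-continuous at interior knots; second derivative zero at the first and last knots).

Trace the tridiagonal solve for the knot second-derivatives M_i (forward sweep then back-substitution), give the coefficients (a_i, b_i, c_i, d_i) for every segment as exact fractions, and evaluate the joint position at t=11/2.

Δ: Δ0=-2, Δ1=-1/3, Δ2=9/2
row 1: diag=8, rhs=10; c'=3/8, d'=5/4
row 2: denom=10−3·3/8=71/8; d'=(29−3·5/4)/(71/8)=202/71
back: M2=202/71
back: M1=5/4−3/8·202/71=13/71
M: M0=0, M1=13/71, M2=202/71, M3=0
seg 0: a=-1, c=M0/2=0, d=(M1−M0)/(6·1)=13/426, b=Δ0−h0·(2M0+M1)/6=-865/426
seg 1: a=-3, c=M1/2=13/142, d=(M2−M1)/(6·3)=21/142, b=Δ1−h1·(2M1+M2)/6=-413/213
seg 2: a=-4, c=M2/2=101/71, d=(M3−M2)/(6·2)=-101/426, b=Δ2−h2·(2M2+M3)/6=1109/426
t_q=11/2 → seg 2, τ=3/2; S=-4+1109/426·τ+101/71·τ²+-101/426·τ³=2619/1136

  seg 0: a=-1 b=-865/426 c=0 d=13/426
  seg 1: a=-3 b=-413/213 c=13/142 d=21/142
  seg 2: a=-4 b=1109/426 c=101/71 d=-101/426
S(11/2) = 2619/1136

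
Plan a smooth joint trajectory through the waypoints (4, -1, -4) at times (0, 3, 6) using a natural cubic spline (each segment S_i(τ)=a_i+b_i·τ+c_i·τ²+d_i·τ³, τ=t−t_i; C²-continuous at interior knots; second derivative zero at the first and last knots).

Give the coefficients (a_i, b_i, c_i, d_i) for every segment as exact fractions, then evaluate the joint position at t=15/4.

Δ: Δ0=-5/3, Δ1=-1
row 1: diag=12, rhs=4; c'=1/4, d'=1/3
back: M1=1/3
M: M0=0, M1=1/3, M2=0
seg 0: a=4, c=M0/2=0, d=(M1−M0)/(6·3)=1/54, b=Δ0−h0·(2M0+M1)/6=-11/6
seg 1: a=-1, c=M1/2=1/6, d=(M2−M1)/(6·3)=-1/54, b=Δ1−h1·(2M1+M2)/6=-4/3
t_q=15/4 → seg 1, τ=3/4; S=-1+-4/3·τ+1/6·τ²+-1/54·τ³=-245/128

  seg 0: a=4 b=-11/6 c=0 d=1/54
  seg 1: a=-1 b=-4/3 c=1/6 d=-1/54
S(15/4) = -245/128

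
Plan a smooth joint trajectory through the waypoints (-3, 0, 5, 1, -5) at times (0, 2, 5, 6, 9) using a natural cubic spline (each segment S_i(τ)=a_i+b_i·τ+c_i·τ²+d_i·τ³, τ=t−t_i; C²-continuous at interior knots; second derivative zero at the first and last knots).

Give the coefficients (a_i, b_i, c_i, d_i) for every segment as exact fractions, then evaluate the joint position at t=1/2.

Δ: Δ0=3/2, Δ1=5/3, Δ2=-4, Δ3=-2
row 1: diag=10, rhs=1; c'=3/10, d'=1/10
row 2: denom=8−3·3/10=71/10; d'=(-34−3·1/10)/(71/10)=-343/71
row 3: denom=8−1·10/71=558/71; d'=(12−1·-343/71)/(558/71)=1195/558
back: M3=1195/558
back: M2=-343/71−10/71·1195/558=-1432/279
back: M1=1/10−3/10·-1432/279=305/186
M: M0=0, M1=305/186, M2=-1432/279, M3=1195/558, M4=0
seg 0: a=-3, c=M0/2=0, d=(M1−M0)/(6·2)=305/2232, b=Δ0−h0·(2M0+M1)/6=266/279
seg 1: a=0, c=M1/2=305/372, d=(M2−M1)/(6·3)=-3779/10044, b=Δ1−h1·(2M1+M2)/6=1447/558
seg 2: a=5, c=M2/2=-716/279, d=(M3−M2)/(6·1)=451/372, b=Δ2−h2·(2M2+M3)/6=-2953/1116
seg 3: a=1, c=M3/2=1195/1116, d=(M4−M3)/(6·3)=-1195/10044, b=Δ3−h3·(2M3+M4)/6=-2311/558
t_q=1/2 → seg 0, τ=1/2; S=-3+266/279·τ+0·τ²+305/2232·τ³=-14917/5952

  seg 0: a=-3 b=266/279 c=0 d=305/2232
  seg 1: a=0 b=1447/558 c=305/372 d=-3779/10044
  seg 2: a=5 b=-2953/1116 c=-716/279 d=451/372
  seg 3: a=1 b=-2311/558 c=1195/1116 d=-1195/10044
S(1/2) = -14917/5952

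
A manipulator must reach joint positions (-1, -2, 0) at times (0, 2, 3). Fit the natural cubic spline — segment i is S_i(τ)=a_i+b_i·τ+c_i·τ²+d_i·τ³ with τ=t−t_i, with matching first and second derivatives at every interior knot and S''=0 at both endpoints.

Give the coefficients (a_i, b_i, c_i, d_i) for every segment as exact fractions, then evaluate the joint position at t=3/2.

Δ: Δ0=-1/2, Δ1=2
row 1: diag=6, rhs=15; c'=1/6, d'=5/2
back: M1=5/2
M: M0=0, M1=5/2, M2=0
seg 0: a=-1, c=M0/2=0, d=(M1−M0)/(6·2)=5/24, b=Δ0−h0·(2M0+M1)/6=-4/3
seg 1: a=-2, c=M1/2=5/4, d=(M2−M1)/(6·1)=-5/12, b=Δ1−h1·(2M1+M2)/6=7/6
t_q=3/2 → seg 0, τ=3/2; S=-1+-4/3·τ+0·τ²+5/24·τ³=-147/64

  seg 0: a=-1 b=-4/3 c=0 d=5/24
  seg 1: a=-2 b=7/6 c=5/4 d=-5/12
S(3/2) = -147/64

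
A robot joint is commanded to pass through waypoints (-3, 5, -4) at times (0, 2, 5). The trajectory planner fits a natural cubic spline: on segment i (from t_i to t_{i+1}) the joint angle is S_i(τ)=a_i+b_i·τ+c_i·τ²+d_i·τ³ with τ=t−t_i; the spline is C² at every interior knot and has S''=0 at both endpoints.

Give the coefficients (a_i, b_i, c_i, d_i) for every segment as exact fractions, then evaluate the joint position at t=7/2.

Δ: Δ0=4, Δ1=-3
row 1: diag=10, rhs=-42; c'=3/10, d'=-21/5
back: M1=-21/5
M: M0=0, M1=-21/5, M2=0
seg 0: a=-3, c=M0/2=0, d=(M1−M0)/(6·2)=-7/20, b=Δ0−h0·(2M0+M1)/6=27/5
seg 1: a=5, c=M1/2=-21/10, d=(M2−M1)/(6·3)=7/30, b=Δ1−h1·(2M1+M2)/6=6/5
t_q=7/2 → seg 1, τ=3/2; S=5+6/5·τ+-21/10·τ²+7/30·τ³=229/80

  seg 0: a=-3 b=27/5 c=0 d=-7/20
  seg 1: a=5 b=6/5 c=-21/10 d=7/30
S(7/2) = 229/80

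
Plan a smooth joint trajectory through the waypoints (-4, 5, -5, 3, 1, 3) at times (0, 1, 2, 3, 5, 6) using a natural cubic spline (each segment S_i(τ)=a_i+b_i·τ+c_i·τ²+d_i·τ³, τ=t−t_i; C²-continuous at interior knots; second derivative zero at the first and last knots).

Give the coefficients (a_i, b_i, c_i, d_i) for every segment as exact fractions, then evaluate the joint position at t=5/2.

Δ: Δ0=9, Δ1=-10, Δ2=8, Δ3=-1, Δ4=2
row 1: diag=4, rhs=-114; c'=1/4, d'=-57/2
row 2: denom=4−1·1/4=15/4; d'=(108−1·-57/2)/(15/4)=182/5
row 3: denom=6−1·4/15=86/15; d'=(-54−1·182/5)/(86/15)=-678/43
row 4: denom=6−2·15/43=228/43; d'=(18−2·-678/43)/(228/43)=355/38
back: M4=355/38
back: M3=-678/43−15/43·355/38=-723/38
back: M2=182/5−4/15·-723/38=788/19
back: M1=-57/2−1/4·788/19=-1477/38
M: M0=0, M1=-1477/38, M2=788/19, M3=-723/38, M4=355/38, M5=0
seg 0: a=-4, c=M0/2=0, d=(M1−M0)/(6·1)=-1477/228, b=Δ0−h0·(2M0+M1)/6=3529/228
seg 1: a=5, c=M1/2=-1477/76, d=(M2−M1)/(6·1)=3053/228, b=Δ1−h1·(2M1+M2)/6=-451/114
seg 2: a=-5, c=M2/2=394/19, d=(M3−M2)/(6·1)=-121/12, b=Δ2−h2·(2M2+M3)/6=-605/228
seg 3: a=3, c=M3/2=-723/76, d=(M4−M3)/(6·2)=539/228, b=Δ3−h3·(2M3+M4)/6=977/114
seg 4: a=1, c=M4/2=355/76, d=(M5−M4)/(6·1)=-355/228, b=Δ4−h4·(2M4+M5)/6=-127/114
t_q=5/2 → seg 2, τ=1/2; S=-5+-605/228·τ+394/19·τ²+-121/12·τ³=-1461/608

  seg 0: a=-4 b=3529/228 c=0 d=-1477/228
  seg 1: a=5 b=-451/114 c=-1477/76 d=3053/228
  seg 2: a=-5 b=-605/228 c=394/19 d=-121/12
  seg 3: a=3 b=977/114 c=-723/76 d=539/228
  seg 4: a=1 b=-127/114 c=355/76 d=-355/228
S(5/2) = -1461/608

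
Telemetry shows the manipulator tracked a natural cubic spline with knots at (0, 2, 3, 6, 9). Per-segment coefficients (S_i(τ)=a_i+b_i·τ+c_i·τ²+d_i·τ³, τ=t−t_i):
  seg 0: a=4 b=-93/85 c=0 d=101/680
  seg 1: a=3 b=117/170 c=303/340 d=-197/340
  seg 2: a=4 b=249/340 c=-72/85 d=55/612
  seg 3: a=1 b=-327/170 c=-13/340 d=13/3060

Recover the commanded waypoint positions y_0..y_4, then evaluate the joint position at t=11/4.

y_0=4 y_1=3 y_2=4 y_3=1 y_4=-5
S(11/4) = 82101/21760

y_0 = S_0(0) = a_0 = 4
y_1 = S_1(0) = a_1 = 3
y_2 = S_2(0) = a_2 = 4
y_3 = S_3(0) = a_3 = 1
y_4 = S_3(3) = -5
t_q=11/4 is in segment 1 (τ=3/4); S_1(τ)=82101/21760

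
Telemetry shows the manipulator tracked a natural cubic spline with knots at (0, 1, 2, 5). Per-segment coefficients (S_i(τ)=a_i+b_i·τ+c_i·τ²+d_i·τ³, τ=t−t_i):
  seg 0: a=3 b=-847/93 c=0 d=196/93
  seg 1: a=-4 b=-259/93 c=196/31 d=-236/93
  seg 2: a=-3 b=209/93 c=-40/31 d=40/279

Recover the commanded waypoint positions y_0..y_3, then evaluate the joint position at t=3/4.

y_0=3 y_1=-4 y_2=-3 y_3=-4
S(3/4) = -1459/496

y_0 = S_0(0) = a_0 = 3
y_1 = S_1(0) = a_1 = -4
y_2 = S_2(0) = a_2 = -3
y_3 = S_2(3) = -4
t_q=3/4 is in segment 0 (τ=3/4); S_0(τ)=-1459/496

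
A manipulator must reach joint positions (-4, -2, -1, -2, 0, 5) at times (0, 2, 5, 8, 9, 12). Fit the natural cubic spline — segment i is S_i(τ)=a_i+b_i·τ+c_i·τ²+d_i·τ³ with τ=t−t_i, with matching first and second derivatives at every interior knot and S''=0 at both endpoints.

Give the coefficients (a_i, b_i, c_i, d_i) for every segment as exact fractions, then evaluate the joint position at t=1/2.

Δ: Δ0=1, Δ1=1/3, Δ2=-1/3, Δ3=2, Δ4=5/3
row 1: diag=10, rhs=-4; c'=3/10, d'=-2/5
row 2: denom=12−3·3/10=111/10; d'=(-4−3·-2/5)/(111/10)=-28/111
row 3: denom=8−3·10/37=266/37; d'=(14−3·-28/111)/(266/37)=39/19
row 4: denom=8−1·37/266=2091/266; d'=(-2−1·39/19)/(2091/266)=-1078/2091
back: M4=-1078/2091
back: M3=39/19−37/266·-1078/2091=4442/2091
back: M2=-28/111−10/37·4442/2091=-576/697
back: M1=-2/5−3/10·-576/697=-106/697
M: M0=0, M1=-106/697, M2=-576/697, M3=4442/2091, M4=-1078/2091, M5=0
seg 0: a=-4, c=M0/2=0, d=(M1−M0)/(6·2)=-53/4182, b=Δ0−h0·(2M0+M1)/6=2197/2091
seg 1: a=-2, c=M1/2=-53/697, d=(M2−M1)/(6·3)=-235/6273, b=Δ1−h1·(2M1+M2)/6=1879/2091
seg 2: a=-1, c=M2/2=-288/697, d=(M3−M2)/(6·3)=3085/18819, b=Δ2−h2·(2M2+M3)/6=-70/123
seg 3: a=-2, c=M3/2=2221/2091, d=(M4−M3)/(6·1)=-920/2091, b=Δ3−h3·(2M3+M4)/6=2881/2091
seg 4: a=0, c=M4/2=-539/2091, d=(M5−M4)/(6·3)=539/18819, b=Δ4−h4·(2M4+M5)/6=1521/697
t_q=1/2 → seg 0, τ=1/2; S=-4+2197/2091·τ+0·τ²+-53/4182·τ³=-38767/11152

  seg 0: a=-4 b=2197/2091 c=0 d=-53/4182
  seg 1: a=-2 b=1879/2091 c=-53/697 d=-235/6273
  seg 2: a=-1 b=-70/123 c=-288/697 d=3085/18819
  seg 3: a=-2 b=2881/2091 c=2221/2091 d=-920/2091
  seg 4: a=0 b=1521/697 c=-539/2091 d=539/18819
S(1/2) = -38767/11152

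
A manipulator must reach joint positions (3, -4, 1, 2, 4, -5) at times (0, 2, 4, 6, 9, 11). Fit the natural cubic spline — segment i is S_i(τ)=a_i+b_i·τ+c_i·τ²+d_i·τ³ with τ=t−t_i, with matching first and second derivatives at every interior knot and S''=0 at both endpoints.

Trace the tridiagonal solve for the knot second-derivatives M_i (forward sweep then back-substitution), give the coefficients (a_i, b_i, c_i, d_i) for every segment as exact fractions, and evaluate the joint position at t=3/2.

  seg 0: a=3 b=-40667/7710 c=0 d=6841/15420
  seg 1: a=-4 b=379/7710 c=6841/2570 d=-2215/3084
  seg 2: a=1 b=16021/7710 c=-2117/1285 d=6619/15420
  seg 3: a=2 b=4927/7710 c=477/514 d=-3542/11565
  seg 4: a=4 b=-15899/7710 c=-4699/2570 d=4699/15420
S(3/2) = -140407/41120

Δ: Δ0=-7/2, Δ1=5/2, Δ2=1/2, Δ3=2/3, Δ4=-9/2
row 1: diag=8, rhs=36; c'=1/4, d'=9/2
row 2: denom=8−2·1/4=15/2; d'=(-12−2·9/2)/(15/2)=-14/5
row 3: denom=10−2·4/15=142/15; d'=(1−2·-14/5)/(142/15)=99/142
row 4: denom=10−3·45/142=1285/142; d'=(-31−3·99/142)/(1285/142)=-4699/1285
back: M4=-4699/1285
back: M3=99/142−45/142·-4699/1285=477/257
back: M2=-14/5−4/15·477/257=-4234/1285
back: M1=9/2−1/4·-4234/1285=6841/1285
M: M0=0, M1=6841/1285, M2=-4234/1285, M3=477/257, M4=-4699/1285, M5=0
seg 0: a=3, c=M0/2=0, d=(M1−M0)/(6·2)=6841/15420, b=Δ0−h0·(2M0+M1)/6=-40667/7710
seg 1: a=-4, c=M1/2=6841/2570, d=(M2−M1)/(6·2)=-2215/3084, b=Δ1−h1·(2M1+M2)/6=379/7710
seg 2: a=1, c=M2/2=-2117/1285, d=(M3−M2)/(6·2)=6619/15420, b=Δ2−h2·(2M2+M3)/6=16021/7710
seg 3: a=2, c=M3/2=477/514, d=(M4−M3)/(6·3)=-3542/11565, b=Δ3−h3·(2M3+M4)/6=4927/7710
seg 4: a=4, c=M4/2=-4699/2570, d=(M5−M4)/(6·2)=4699/15420, b=Δ4−h4·(2M4+M5)/6=-15899/7710
t_q=3/2 → seg 0, τ=3/2; S=3+-40667/7710·τ+0·τ²+6841/15420·τ³=-140407/41120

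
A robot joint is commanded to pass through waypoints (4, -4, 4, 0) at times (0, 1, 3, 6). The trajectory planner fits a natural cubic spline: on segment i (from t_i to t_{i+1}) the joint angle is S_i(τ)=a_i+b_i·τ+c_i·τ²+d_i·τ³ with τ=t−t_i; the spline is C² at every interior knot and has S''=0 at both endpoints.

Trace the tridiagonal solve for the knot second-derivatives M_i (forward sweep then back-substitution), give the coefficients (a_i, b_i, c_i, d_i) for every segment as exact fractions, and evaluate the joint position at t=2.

Δ: Δ0=-8, Δ1=4, Δ2=-4/3
row 1: diag=6, rhs=72; c'=1/3, d'=12
row 2: denom=10−2·1/3=28/3; d'=(-32−2·12)/(28/3)=-6
back: M2=-6
back: M1=12−1/3·-6=14
M: M0=0, M1=14, M2=-6, M3=0
seg 0: a=4, c=M0/2=0, d=(M1−M0)/(6·1)=7/3, b=Δ0−h0·(2M0+M1)/6=-31/3
seg 1: a=-4, c=M1/2=7, d=(M2−M1)/(6·2)=-5/3, b=Δ1−h1·(2M1+M2)/6=-10/3
seg 2: a=4, c=M2/2=-3, d=(M3−M2)/(6·3)=1/3, b=Δ2−h2·(2M2+M3)/6=14/3
t_q=2 → seg 1, τ=1; S=-4+-10/3·τ+7·τ²+-5/3·τ³=-2

  seg 0: a=4 b=-31/3 c=0 d=7/3
  seg 1: a=-4 b=-10/3 c=7 d=-5/3
  seg 2: a=4 b=14/3 c=-3 d=1/3
S(2) = -2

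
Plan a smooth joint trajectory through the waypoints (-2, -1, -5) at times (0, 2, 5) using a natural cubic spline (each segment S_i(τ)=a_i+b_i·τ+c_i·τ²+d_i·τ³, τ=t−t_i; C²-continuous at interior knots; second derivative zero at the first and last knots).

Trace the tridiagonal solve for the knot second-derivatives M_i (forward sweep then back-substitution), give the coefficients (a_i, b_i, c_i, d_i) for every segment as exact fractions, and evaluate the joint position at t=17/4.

Δ: Δ0=1/2, Δ1=-4/3
row 1: diag=10, rhs=-11; c'=3/10, d'=-11/10
back: M1=-11/10
M: M0=0, M1=-11/10, M2=0
seg 0: a=-2, c=M0/2=0, d=(M1−M0)/(6·2)=-11/120, b=Δ0−h0·(2M0+M1)/6=13/15
seg 1: a=-1, c=M1/2=-11/20, d=(M2−M1)/(6·3)=11/180, b=Δ1−h1·(2M1+M2)/6=-7/30
t_q=17/4 → seg 1, τ=9/4; S=-1+-7/30·τ+-11/20·τ²+11/180·τ³=-925/256

  seg 0: a=-2 b=13/15 c=0 d=-11/120
  seg 1: a=-1 b=-7/30 c=-11/20 d=11/180
S(17/4) = -925/256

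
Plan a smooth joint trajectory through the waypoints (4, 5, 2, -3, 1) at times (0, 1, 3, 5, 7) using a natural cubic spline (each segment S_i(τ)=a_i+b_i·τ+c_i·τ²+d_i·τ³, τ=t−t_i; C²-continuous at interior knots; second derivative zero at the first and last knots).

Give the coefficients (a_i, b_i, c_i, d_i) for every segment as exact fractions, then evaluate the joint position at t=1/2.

Δ: Δ0=1, Δ1=-3/2, Δ2=-5/2, Δ3=2
row 1: diag=6, rhs=-15; c'=1/3, d'=-5/2
row 2: denom=8−2·1/3=22/3; d'=(-6−2·-5/2)/(22/3)=-3/22
row 3: denom=8−2·3/11=82/11; d'=(27−2·-3/22)/(82/11)=150/41
back: M3=150/41
back: M2=-3/22−3/11·150/41=-93/82
back: M1=-5/2−1/3·-93/82=-87/41
M: M0=0, M1=-87/41, M2=-93/82, M3=150/41, M4=0
seg 0: a=4, c=M0/2=0, d=(M1−M0)/(6·1)=-29/82, b=Δ0−h0·(2M0+M1)/6=111/82
seg 1: a=5, c=M1/2=-87/82, d=(M2−M1)/(6·2)=27/328, b=Δ1−h1·(2M1+M2)/6=12/41
seg 2: a=2, c=M2/2=-93/164, d=(M3−M2)/(6·2)=131/328, b=Δ2−h2·(2M2+M3)/6=-243/82
seg 3: a=-3, c=M3/2=75/41, d=(M4−M3)/(6·2)=-25/82, b=Δ3−h3·(2M3+M4)/6=-18/41
t_q=1/2 → seg 0, τ=1/2; S=4+111/82·τ+0·τ²+-29/82·τ³=3039/656

  seg 0: a=4 b=111/82 c=0 d=-29/82
  seg 1: a=5 b=12/41 c=-87/82 d=27/328
  seg 2: a=2 b=-243/82 c=-93/164 d=131/328
  seg 3: a=-3 b=-18/41 c=75/41 d=-25/82
S(1/2) = 3039/656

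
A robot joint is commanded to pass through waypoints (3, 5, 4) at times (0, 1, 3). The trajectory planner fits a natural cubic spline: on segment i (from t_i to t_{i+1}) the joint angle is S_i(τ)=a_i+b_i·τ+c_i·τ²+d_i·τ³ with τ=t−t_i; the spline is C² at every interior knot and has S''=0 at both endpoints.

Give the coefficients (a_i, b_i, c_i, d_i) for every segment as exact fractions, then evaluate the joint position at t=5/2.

Δ: Δ0=2, Δ1=-1/2
row 1: diag=6, rhs=-15; c'=1/3, d'=-5/2
back: M1=-5/2
M: M0=0, M1=-5/2, M2=0
seg 0: a=3, c=M0/2=0, d=(M1−M0)/(6·1)=-5/12, b=Δ0−h0·(2M0+M1)/6=29/12
seg 1: a=5, c=M1/2=-5/4, d=(M2−M1)/(6·2)=5/24, b=Δ1−h1·(2M1+M2)/6=7/6
t_q=5/2 → seg 1, τ=3/2; S=5+7/6·τ+-5/4·τ²+5/24·τ³=297/64

  seg 0: a=3 b=29/12 c=0 d=-5/12
  seg 1: a=5 b=7/6 c=-5/4 d=5/24
S(5/2) = 297/64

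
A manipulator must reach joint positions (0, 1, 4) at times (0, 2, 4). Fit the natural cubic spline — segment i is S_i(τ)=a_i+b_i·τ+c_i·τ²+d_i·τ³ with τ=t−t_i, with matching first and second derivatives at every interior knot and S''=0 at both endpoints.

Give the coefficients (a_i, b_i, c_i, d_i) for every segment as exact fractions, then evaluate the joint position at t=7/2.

  seg 0: a=0 b=1/4 c=0 d=1/16
  seg 1: a=1 b=1 c=3/8 d=-1/16
S(7/2) = 401/128

Δ: Δ0=1/2, Δ1=3/2
row 1: diag=8, rhs=6; c'=1/4, d'=3/4
back: M1=3/4
M: M0=0, M1=3/4, M2=0
seg 0: a=0, c=M0/2=0, d=(M1−M0)/(6·2)=1/16, b=Δ0−h0·(2M0+M1)/6=1/4
seg 1: a=1, c=M1/2=3/8, d=(M2−M1)/(6·2)=-1/16, b=Δ1−h1·(2M1+M2)/6=1
t_q=7/2 → seg 1, τ=3/2; S=1+1·τ+3/8·τ²+-1/16·τ³=401/128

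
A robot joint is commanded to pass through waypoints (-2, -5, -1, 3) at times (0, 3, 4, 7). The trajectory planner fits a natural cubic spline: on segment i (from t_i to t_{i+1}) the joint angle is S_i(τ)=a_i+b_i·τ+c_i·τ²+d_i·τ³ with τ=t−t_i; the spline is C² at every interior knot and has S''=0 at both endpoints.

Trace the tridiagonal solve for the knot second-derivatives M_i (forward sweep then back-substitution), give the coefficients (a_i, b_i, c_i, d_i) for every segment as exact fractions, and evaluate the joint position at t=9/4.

Δ: Δ0=-1, Δ1=4, Δ2=4/3
row 1: diag=8, rhs=30; c'=1/8, d'=15/4
row 2: denom=8−1·1/8=63/8; d'=(-16−1·15/4)/(63/8)=-158/63
back: M2=-158/63
back: M1=15/4−1/8·-158/63=256/63
M: M0=0, M1=256/63, M2=-158/63, M3=0
seg 0: a=-2, c=M0/2=0, d=(M1−M0)/(6·3)=128/567, b=Δ0−h0·(2M0+M1)/6=-191/63
seg 1: a=-5, c=M1/2=128/63, d=(M2−M1)/(6·1)=-23/21, b=Δ1−h1·(2M1+M2)/6=193/63
seg 2: a=-1, c=M2/2=-79/63, d=(M3−M2)/(6·3)=79/567, b=Δ2−h2·(2M2+M3)/6=242/63
t_q=9/4 → seg 0, τ=9/4; S=-2+-191/63·τ+0·τ²+128/567·τ³=-25/4

  seg 0: a=-2 b=-191/63 c=0 d=128/567
  seg 1: a=-5 b=193/63 c=128/63 d=-23/21
  seg 2: a=-1 b=242/63 c=-79/63 d=79/567
S(9/4) = -25/4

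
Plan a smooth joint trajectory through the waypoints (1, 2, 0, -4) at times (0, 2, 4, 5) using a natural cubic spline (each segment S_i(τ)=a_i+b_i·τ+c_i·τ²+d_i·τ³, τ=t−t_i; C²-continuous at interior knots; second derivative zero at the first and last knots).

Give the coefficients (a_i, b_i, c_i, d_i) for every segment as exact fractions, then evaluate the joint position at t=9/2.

Δ: Δ0=1/2, Δ1=-1, Δ2=-4
row 1: diag=8, rhs=-9; c'=1/4, d'=-9/8
row 2: denom=6−2·1/4=11/2; d'=(-18−2·-9/8)/(11/2)=-63/22
back: M2=-63/22
back: M1=-9/8−1/4·-63/22=-9/22
M: M0=0, M1=-9/22, M2=-63/22, M3=0
seg 0: a=1, c=M0/2=0, d=(M1−M0)/(6·2)=-3/88, b=Δ0−h0·(2M0+M1)/6=7/11
seg 1: a=2, c=M1/2=-9/44, d=(M2−M1)/(6·2)=-9/44, b=Δ1−h1·(2M1+M2)/6=5/22
seg 2: a=0, c=M2/2=-63/44, d=(M3−M2)/(6·1)=21/44, b=Δ2−h2·(2M2+M3)/6=-67/22
t_q=9/2 → seg 2, τ=1/2; S=0+-67/22·τ+-63/44·τ²+21/44·τ³=-641/352

  seg 0: a=1 b=7/11 c=0 d=-3/88
  seg 1: a=2 b=5/22 c=-9/44 d=-9/44
  seg 2: a=0 b=-67/22 c=-63/44 d=21/44
S(9/2) = -641/352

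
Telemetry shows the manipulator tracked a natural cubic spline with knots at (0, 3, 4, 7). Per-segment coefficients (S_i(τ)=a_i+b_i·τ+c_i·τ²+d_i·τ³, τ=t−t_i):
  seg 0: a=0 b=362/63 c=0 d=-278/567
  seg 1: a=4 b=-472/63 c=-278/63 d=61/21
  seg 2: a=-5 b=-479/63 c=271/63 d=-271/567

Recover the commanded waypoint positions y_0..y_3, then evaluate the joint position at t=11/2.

y_0=0 y_1=4 y_2=-5 y_3=-2
S(11/2) = -467/56

y_0 = S_0(0) = a_0 = 0
y_1 = S_1(0) = a_1 = 4
y_2 = S_2(0) = a_2 = -5
y_3 = S_2(3) = -2
t_q=11/2 is in segment 2 (τ=3/2); S_2(τ)=-467/56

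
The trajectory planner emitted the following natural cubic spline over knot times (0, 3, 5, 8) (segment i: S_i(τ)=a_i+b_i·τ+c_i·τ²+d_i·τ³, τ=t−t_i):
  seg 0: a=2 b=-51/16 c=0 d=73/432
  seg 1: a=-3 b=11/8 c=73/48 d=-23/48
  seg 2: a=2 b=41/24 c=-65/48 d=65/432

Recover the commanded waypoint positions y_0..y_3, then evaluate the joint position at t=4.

y_0=2 y_1=-3 y_2=2 y_3=-1
S(4) = -7/12

y_0 = S_0(0) = a_0 = 2
y_1 = S_1(0) = a_1 = -3
y_2 = S_2(0) = a_2 = 2
y_3 = S_2(3) = -1
t_q=4 is in segment 1 (τ=1); S_1(τ)=-7/12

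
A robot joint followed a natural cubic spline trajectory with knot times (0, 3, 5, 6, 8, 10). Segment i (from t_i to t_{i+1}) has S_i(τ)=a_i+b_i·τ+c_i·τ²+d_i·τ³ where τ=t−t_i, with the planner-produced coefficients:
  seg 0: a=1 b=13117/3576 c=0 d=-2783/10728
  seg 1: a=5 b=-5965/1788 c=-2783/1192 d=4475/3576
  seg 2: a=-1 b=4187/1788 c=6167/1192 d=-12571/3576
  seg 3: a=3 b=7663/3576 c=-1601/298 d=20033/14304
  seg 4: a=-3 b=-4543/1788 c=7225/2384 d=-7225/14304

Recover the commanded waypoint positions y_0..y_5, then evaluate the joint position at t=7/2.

y_0 = S_0(0) = a_0 = 1
y_1 = S_1(0) = a_1 = 5
y_2 = S_2(0) = a_2 = -1
y_3 = S_3(0) = a_3 = 3
y_4 = S_4(0) = a_4 = -3
y_5 = S_4(2) = 0
t_q=7/2 is in segment 1 (τ=1/2); S_1(τ)=27699/9536

y_0=1 y_1=5 y_2=-1 y_3=3 y_4=-3 y_5=0
S(7/2) = 27699/9536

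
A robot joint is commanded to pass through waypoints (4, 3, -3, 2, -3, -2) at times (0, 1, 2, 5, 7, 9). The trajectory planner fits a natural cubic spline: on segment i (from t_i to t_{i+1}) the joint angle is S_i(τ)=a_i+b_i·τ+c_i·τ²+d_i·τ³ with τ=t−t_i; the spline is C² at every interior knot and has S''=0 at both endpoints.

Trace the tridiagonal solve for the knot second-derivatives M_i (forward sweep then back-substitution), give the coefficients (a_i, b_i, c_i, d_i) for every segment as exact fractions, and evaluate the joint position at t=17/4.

Δ: Δ0=-1, Δ1=-6, Δ2=5/3, Δ3=-5/2, Δ4=1/2
row 1: diag=4, rhs=-30; c'=1/4, d'=-15/2
row 2: denom=8−1·1/4=31/4; d'=(46−1·-15/2)/(31/4)=214/31
row 3: denom=10−3·12/31=274/31; d'=(-25−3·214/31)/(274/31)=-1417/274
row 4: denom=8−2·31/137=1034/137; d'=(18−2·-1417/274)/(1034/137)=353/94
back: M4=353/94
back: M3=-1417/274−31/137·353/94=-283/47
back: M2=214/31−12/31·-283/47=434/47
back: M1=-15/2−1/4·434/47=-461/47
M: M0=0, M1=-461/47, M2=434/47, M3=-283/47, M4=353/94, M5=0
seg 0: a=4, c=M0/2=0, d=(M1−M0)/(6·1)=-461/282, b=Δ0−h0·(2M0+M1)/6=179/282
seg 1: a=3, c=M1/2=-461/94, d=(M2−M1)/(6·1)=895/282, b=Δ1−h1·(2M1+M2)/6=-602/141
seg 2: a=-3, c=M2/2=217/47, d=(M3−M2)/(6·3)=-239/282, b=Δ2−h2·(2M2+M3)/6=-1285/282
seg 3: a=2, c=M3/2=-283/94, d=(M4−M3)/(6·2)=919/1128, b=Δ3−h3·(2M3+M4)/6=37/141
seg 4: a=-3, c=M4/2=353/188, d=(M5−M4)/(6·2)=-353/1128, b=Δ4−h4·(2M4+M5)/6=-565/282
t_q=17/4 → seg 2, τ=9/4; S=-3+-1285/282·τ+217/47·τ²+-239/282·τ³=2811/6016

  seg 0: a=4 b=179/282 c=0 d=-461/282
  seg 1: a=3 b=-602/141 c=-461/94 d=895/282
  seg 2: a=-3 b=-1285/282 c=217/47 d=-239/282
  seg 3: a=2 b=37/141 c=-283/94 d=919/1128
  seg 4: a=-3 b=-565/282 c=353/188 d=-353/1128
S(17/4) = 2811/6016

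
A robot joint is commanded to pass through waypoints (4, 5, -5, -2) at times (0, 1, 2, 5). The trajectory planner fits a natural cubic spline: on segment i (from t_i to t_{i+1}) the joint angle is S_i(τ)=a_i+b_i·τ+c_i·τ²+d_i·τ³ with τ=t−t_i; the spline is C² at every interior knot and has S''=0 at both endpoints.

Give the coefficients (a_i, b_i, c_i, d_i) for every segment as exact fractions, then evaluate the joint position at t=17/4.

Δ: Δ0=1, Δ1=-10, Δ2=1
row 1: diag=4, rhs=-66; c'=1/4, d'=-33/2
row 2: denom=8−1·1/4=31/4; d'=(66−1·-33/2)/(31/4)=330/31
back: M2=330/31
back: M1=-33/2−1/4·330/31=-594/31
M: M0=0, M1=-594/31, M2=330/31, M3=0
seg 0: a=4, c=M0/2=0, d=(M1−M0)/(6·1)=-99/31, b=Δ0−h0·(2M0+M1)/6=130/31
seg 1: a=5, c=M1/2=-297/31, d=(M2−M1)/(6·1)=154/31, b=Δ1−h1·(2M1+M2)/6=-167/31
seg 2: a=-5, c=M2/2=165/31, d=(M3−M2)/(6·3)=-55/93, b=Δ2−h2·(2M2+M3)/6=-299/31
t_q=17/4 → seg 2, τ=9/4; S=-5+-299/31·τ+165/31·τ²+-55/93·τ³=-12881/1984

  seg 0: a=4 b=130/31 c=0 d=-99/31
  seg 1: a=5 b=-167/31 c=-297/31 d=154/31
  seg 2: a=-5 b=-299/31 c=165/31 d=-55/93
S(17/4) = -12881/1984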